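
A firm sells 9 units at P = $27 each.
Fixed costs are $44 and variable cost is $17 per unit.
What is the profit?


Total Revenue = P * Q = 27 * 9 = $243
Total Cost = FC + VC*Q = 44 + 17*9 = $197
Profit = TR - TC = 243 - 197 = $46

$46


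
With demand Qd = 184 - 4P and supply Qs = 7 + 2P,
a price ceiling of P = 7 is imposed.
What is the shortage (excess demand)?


At P = 7:
Qd = 184 - 4*7 = 156
Qs = 7 + 2*7 = 21
Shortage = Qd - Qs = 156 - 21 = 135

135


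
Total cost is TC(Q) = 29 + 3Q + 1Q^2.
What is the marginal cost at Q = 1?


MC = dTC/dQ = 3 + 2*1*Q
At Q = 1:
MC = 3 + 2*1
MC = 3 + 2 = 5

5


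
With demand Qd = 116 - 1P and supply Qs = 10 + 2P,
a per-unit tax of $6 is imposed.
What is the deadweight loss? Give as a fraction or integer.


Pre-tax equilibrium quantity: Q* = 242/3
Post-tax equilibrium quantity: Q_tax = 230/3
Reduction in quantity: Q* - Q_tax = 4
DWL = (1/2) * tax * (Q* - Q_tax)
DWL = (1/2) * 6 * 4 = 12

12


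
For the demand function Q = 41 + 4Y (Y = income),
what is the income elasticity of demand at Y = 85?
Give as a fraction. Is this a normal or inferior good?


dQ/dY = 4
At Y = 85: Q = 41 + 4*85 = 381
Ey = (dQ/dY)(Y/Q) = 4 * 85 / 381 = 340/381
Since Ey > 0, this is a normal good.

340/381 (normal good)


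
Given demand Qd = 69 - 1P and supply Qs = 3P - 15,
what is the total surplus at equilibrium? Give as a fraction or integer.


Find equilibrium: 69 - 1P = 3P - 15
69 + 15 = 4P
P* = 84/4 = 21
Q* = 3*21 - 15 = 48
Inverse demand: P = 69 - Q/1, so P_max = 69
Inverse supply: P = 5 + Q/3, so P_min = 5
CS = (1/2) * 48 * (69 - 21) = 1152
PS = (1/2) * 48 * (21 - 5) = 384
TS = CS + PS = 1152 + 384 = 1536

1536


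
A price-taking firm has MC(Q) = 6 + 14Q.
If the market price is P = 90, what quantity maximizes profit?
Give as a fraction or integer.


In perfect competition, profit is maximized where P = MC.
90 = 6 + 14Q
84 = 14Q
Q* = 84/14 = 6

6


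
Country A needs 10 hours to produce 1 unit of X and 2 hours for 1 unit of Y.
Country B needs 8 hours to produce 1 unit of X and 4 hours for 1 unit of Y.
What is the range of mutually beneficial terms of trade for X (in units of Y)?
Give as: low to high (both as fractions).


Opportunity cost of X for Country A = hours_X / hours_Y = 10/2 = 5 units of Y
Opportunity cost of X for Country B = hours_X / hours_Y = 8/4 = 2 units of Y
Terms of trade must be between the two opportunity costs.
Range: 2 to 5

2 to 5


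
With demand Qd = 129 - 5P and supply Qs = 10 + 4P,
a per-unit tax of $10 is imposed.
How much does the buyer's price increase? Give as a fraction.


With a per-unit tax, the buyer's price increase depends on relative slopes.
Supply slope: d = 4, Demand slope: b = 5
Buyer's price increase = d * tax / (b + d)
= 4 * 10 / (5 + 4)
= 40 / 9 = 40/9

40/9


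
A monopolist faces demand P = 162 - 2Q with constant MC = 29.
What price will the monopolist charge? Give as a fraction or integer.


MR = 162 - 4Q
Set MR = MC: 162 - 4Q = 29
Q* = 133/4
Substitute into demand:
P* = 162 - 2*133/4 = 191/2

191/2


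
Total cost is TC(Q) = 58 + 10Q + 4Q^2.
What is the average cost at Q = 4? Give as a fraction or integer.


TC(4) = 58 + 10*4 + 4*4^2
TC(4) = 58 + 40 + 64 = 162
AC = TC/Q = 162/4 = 81/2

81/2


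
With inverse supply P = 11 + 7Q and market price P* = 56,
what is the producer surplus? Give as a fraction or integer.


Minimum supply price (at Q=0): P_min = 11
Quantity supplied at P* = 56:
Q* = (56 - 11)/7 = 45/7
PS = (1/2) * Q* * (P* - P_min)
PS = (1/2) * 45/7 * (56 - 11)
PS = (1/2) * 45/7 * 45 = 2025/14

2025/14


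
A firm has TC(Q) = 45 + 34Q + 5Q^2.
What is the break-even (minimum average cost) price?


AC(Q) = 45/Q + 34 + 5Q
To minimize: dAC/dQ = -45/Q^2 + 5 = 0
Q^2 = 45/5 = 9
Q* = 3
Min AC = 45/3 + 34 + 5*3
Min AC = 15 + 34 + 15 = 64

64


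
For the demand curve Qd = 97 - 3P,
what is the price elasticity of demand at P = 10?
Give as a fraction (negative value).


dQ/dP = -3
At P = 10: Q = 97 - 3*10 = 67
E = (dQ/dP)(P/Q) = (-3)(10/67) = -30/67

-30/67


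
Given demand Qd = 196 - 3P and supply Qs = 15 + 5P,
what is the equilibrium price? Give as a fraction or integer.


At equilibrium, Qd = Qs.
196 - 3P = 15 + 5P
196 - 15 = 3P + 5P
181 = 8P
P* = 181/8 = 181/8

181/8


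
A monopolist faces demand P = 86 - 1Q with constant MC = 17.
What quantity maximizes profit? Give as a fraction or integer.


TR = P*Q = (86 - 1Q)Q = 86Q - 1Q^2
MR = dTR/dQ = 86 - 2Q
Set MR = MC:
86 - 2Q = 17
69 = 2Q
Q* = 69/2 = 69/2

69/2


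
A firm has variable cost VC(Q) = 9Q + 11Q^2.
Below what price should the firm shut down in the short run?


AVC(Q) = VC(Q)/Q = 9 + 11Q
AVC is increasing in Q, so minimum AVC is at Q -> 0+.
Min AVC = 9
The firm should shut down if P < 9.

9


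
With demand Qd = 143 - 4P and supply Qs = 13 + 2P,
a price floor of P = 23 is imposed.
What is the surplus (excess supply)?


At P = 23:
Qd = 143 - 4*23 = 51
Qs = 13 + 2*23 = 59
Surplus = Qs - Qd = 59 - 51 = 8

8


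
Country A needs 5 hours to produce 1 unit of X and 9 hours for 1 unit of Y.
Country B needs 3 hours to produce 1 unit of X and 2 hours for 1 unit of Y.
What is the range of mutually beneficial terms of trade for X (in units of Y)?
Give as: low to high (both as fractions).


Opportunity cost of X for Country A = hours_X / hours_Y = 5/9 = 5/9 units of Y
Opportunity cost of X for Country B = hours_X / hours_Y = 3/2 = 3/2 units of Y
Terms of trade must be between the two opportunity costs.
Range: 5/9 to 3/2

5/9 to 3/2


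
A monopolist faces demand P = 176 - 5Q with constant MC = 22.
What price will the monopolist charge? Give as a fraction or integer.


MR = 176 - 10Q
Set MR = MC: 176 - 10Q = 22
Q* = 77/5
Substitute into demand:
P* = 176 - 5*77/5 = 99

99


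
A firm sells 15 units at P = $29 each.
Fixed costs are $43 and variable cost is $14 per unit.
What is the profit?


Total Revenue = P * Q = 29 * 15 = $435
Total Cost = FC + VC*Q = 43 + 14*15 = $253
Profit = TR - TC = 435 - 253 = $182

$182


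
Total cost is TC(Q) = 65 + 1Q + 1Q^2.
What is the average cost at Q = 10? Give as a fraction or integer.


TC(10) = 65 + 1*10 + 1*10^2
TC(10) = 65 + 10 + 100 = 175
AC = TC/Q = 175/10 = 35/2

35/2


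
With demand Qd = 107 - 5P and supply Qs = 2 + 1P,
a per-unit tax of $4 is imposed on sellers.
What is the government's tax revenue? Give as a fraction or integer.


With tax on sellers, new supply: Qs' = 2 + 1(P - 4)
= 1P - 2
New equilibrium quantity:
Q_new = 97/6
Tax revenue = tax * Q_new = 4 * 97/6 = 194/3

194/3


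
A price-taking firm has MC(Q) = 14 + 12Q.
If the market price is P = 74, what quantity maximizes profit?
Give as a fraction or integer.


In perfect competition, profit is maximized where P = MC.
74 = 14 + 12Q
60 = 12Q
Q* = 60/12 = 5

5


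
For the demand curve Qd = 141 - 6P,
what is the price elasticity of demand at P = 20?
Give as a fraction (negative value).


dQ/dP = -6
At P = 20: Q = 141 - 6*20 = 21
E = (dQ/dP)(P/Q) = (-6)(20/21) = -40/7

-40/7


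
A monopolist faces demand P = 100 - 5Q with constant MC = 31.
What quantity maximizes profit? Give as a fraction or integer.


TR = P*Q = (100 - 5Q)Q = 100Q - 5Q^2
MR = dTR/dQ = 100 - 10Q
Set MR = MC:
100 - 10Q = 31
69 = 10Q
Q* = 69/10 = 69/10

69/10


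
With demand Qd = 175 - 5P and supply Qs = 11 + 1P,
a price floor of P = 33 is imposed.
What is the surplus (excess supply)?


At P = 33:
Qd = 175 - 5*33 = 10
Qs = 11 + 1*33 = 44
Surplus = Qs - Qd = 44 - 10 = 34

34


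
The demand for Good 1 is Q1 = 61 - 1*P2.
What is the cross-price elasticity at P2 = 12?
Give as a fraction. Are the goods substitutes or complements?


dQ1/dP2 = -1
At P2 = 12: Q1 = 61 - 1*12 = 49
Exy = (dQ1/dP2)(P2/Q1) = -1 * 12 / 49 = -12/49
Since Exy < 0, the goods are complements.

-12/49 (complements)


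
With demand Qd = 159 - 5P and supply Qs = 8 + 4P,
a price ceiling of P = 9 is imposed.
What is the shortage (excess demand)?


At P = 9:
Qd = 159 - 5*9 = 114
Qs = 8 + 4*9 = 44
Shortage = Qd - Qs = 114 - 44 = 70

70


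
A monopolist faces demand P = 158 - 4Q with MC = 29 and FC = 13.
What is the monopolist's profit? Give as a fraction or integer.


MR = MC: 158 - 8Q = 29
Q* = 129/8
P* = 158 - 4*129/8 = 187/2
Profit = (P* - MC)*Q* - FC
= (187/2 - 29)*129/8 - 13
= 129/2*129/8 - 13
= 16641/16 - 13 = 16433/16

16433/16


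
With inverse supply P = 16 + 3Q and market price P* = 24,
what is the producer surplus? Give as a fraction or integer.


Minimum supply price (at Q=0): P_min = 16
Quantity supplied at P* = 24:
Q* = (24 - 16)/3 = 8/3
PS = (1/2) * Q* * (P* - P_min)
PS = (1/2) * 8/3 * (24 - 16)
PS = (1/2) * 8/3 * 8 = 32/3

32/3


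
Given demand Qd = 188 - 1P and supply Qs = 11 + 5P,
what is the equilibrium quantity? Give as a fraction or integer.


First find equilibrium price:
188 - 1P = 11 + 5P
P* = 177/6 = 59/2
Then substitute into demand:
Q* = 188 - 1 * 59/2 = 317/2

317/2


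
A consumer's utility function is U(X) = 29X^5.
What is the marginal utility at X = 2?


MU = dU/dX = 29*5*X^(5-1)
MU = 145*X^4
At X = 2:
MU = 145 * 2^4
MU = 145 * 16 = 2320

2320


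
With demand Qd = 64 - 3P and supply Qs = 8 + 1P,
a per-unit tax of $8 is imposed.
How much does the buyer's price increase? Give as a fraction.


With a per-unit tax, the buyer's price increase depends on relative slopes.
Supply slope: d = 1, Demand slope: b = 3
Buyer's price increase = d * tax / (b + d)
= 1 * 8 / (3 + 1)
= 8 / 4 = 2

2


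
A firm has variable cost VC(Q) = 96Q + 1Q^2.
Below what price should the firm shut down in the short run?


AVC(Q) = VC(Q)/Q = 96 + 1Q
AVC is increasing in Q, so minimum AVC is at Q -> 0+.
Min AVC = 96
The firm should shut down if P < 96.

96


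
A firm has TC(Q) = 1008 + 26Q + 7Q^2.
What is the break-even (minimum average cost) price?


AC(Q) = 1008/Q + 26 + 7Q
To minimize: dAC/dQ = -1008/Q^2 + 7 = 0
Q^2 = 1008/7 = 144
Q* = 12
Min AC = 1008/12 + 26 + 7*12
Min AC = 84 + 26 + 84 = 194

194


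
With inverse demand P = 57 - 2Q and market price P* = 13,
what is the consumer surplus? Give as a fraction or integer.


Maximum willingness to pay (at Q=0): P_max = 57
Quantity demanded at P* = 13:
Q* = (57 - 13)/2 = 22
CS = (1/2) * Q* * (P_max - P*)
CS = (1/2) * 22 * (57 - 13)
CS = (1/2) * 22 * 44 = 484

484


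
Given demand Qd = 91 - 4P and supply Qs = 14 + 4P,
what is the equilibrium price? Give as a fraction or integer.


At equilibrium, Qd = Qs.
91 - 4P = 14 + 4P
91 - 14 = 4P + 4P
77 = 8P
P* = 77/8 = 77/8

77/8


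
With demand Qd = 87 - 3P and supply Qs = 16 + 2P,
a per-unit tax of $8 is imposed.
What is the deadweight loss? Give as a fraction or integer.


Pre-tax equilibrium quantity: Q* = 222/5
Post-tax equilibrium quantity: Q_tax = 174/5
Reduction in quantity: Q* - Q_tax = 48/5
DWL = (1/2) * tax * (Q* - Q_tax)
DWL = (1/2) * 8 * 48/5 = 192/5

192/5


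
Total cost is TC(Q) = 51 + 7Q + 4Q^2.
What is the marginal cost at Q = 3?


MC = dTC/dQ = 7 + 2*4*Q
At Q = 3:
MC = 7 + 8*3
MC = 7 + 24 = 31

31


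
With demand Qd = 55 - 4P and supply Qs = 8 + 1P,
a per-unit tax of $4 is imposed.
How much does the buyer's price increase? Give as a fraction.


With a per-unit tax, the buyer's price increase depends on relative slopes.
Supply slope: d = 1, Demand slope: b = 4
Buyer's price increase = d * tax / (b + d)
= 1 * 4 / (4 + 1)
= 4 / 5 = 4/5

4/5


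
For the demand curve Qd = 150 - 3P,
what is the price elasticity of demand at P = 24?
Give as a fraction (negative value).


dQ/dP = -3
At P = 24: Q = 150 - 3*24 = 78
E = (dQ/dP)(P/Q) = (-3)(24/78) = -12/13

-12/13


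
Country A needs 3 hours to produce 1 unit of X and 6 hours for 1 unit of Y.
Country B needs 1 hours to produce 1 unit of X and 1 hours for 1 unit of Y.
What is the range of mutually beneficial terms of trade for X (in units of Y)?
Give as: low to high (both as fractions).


Opportunity cost of X for Country A = hours_X / hours_Y = 3/6 = 1/2 units of Y
Opportunity cost of X for Country B = hours_X / hours_Y = 1/1 = 1 units of Y
Terms of trade must be between the two opportunity costs.
Range: 1/2 to 1

1/2 to 1


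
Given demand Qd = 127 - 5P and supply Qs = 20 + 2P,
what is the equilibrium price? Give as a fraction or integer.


At equilibrium, Qd = Qs.
127 - 5P = 20 + 2P
127 - 20 = 5P + 2P
107 = 7P
P* = 107/7 = 107/7

107/7


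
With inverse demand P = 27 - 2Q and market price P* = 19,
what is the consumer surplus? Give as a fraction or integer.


Maximum willingness to pay (at Q=0): P_max = 27
Quantity demanded at P* = 19:
Q* = (27 - 19)/2 = 4
CS = (1/2) * Q* * (P_max - P*)
CS = (1/2) * 4 * (27 - 19)
CS = (1/2) * 4 * 8 = 16

16


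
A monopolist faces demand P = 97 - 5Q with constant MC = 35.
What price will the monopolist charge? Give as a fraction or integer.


MR = 97 - 10Q
Set MR = MC: 97 - 10Q = 35
Q* = 31/5
Substitute into demand:
P* = 97 - 5*31/5 = 66

66


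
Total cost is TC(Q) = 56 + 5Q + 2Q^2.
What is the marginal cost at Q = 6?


MC = dTC/dQ = 5 + 2*2*Q
At Q = 6:
MC = 5 + 4*6
MC = 5 + 24 = 29

29


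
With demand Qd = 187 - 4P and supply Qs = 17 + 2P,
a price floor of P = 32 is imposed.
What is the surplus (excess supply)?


At P = 32:
Qd = 187 - 4*32 = 59
Qs = 17 + 2*32 = 81
Surplus = Qs - Qd = 81 - 59 = 22

22


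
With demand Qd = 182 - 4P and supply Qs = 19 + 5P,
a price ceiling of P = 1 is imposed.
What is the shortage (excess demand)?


At P = 1:
Qd = 182 - 4*1 = 178
Qs = 19 + 5*1 = 24
Shortage = Qd - Qs = 178 - 24 = 154

154


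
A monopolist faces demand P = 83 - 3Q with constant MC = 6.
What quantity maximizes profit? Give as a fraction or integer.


TR = P*Q = (83 - 3Q)Q = 83Q - 3Q^2
MR = dTR/dQ = 83 - 6Q
Set MR = MC:
83 - 6Q = 6
77 = 6Q
Q* = 77/6 = 77/6

77/6


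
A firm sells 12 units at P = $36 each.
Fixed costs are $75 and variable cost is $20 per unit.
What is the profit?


Total Revenue = P * Q = 36 * 12 = $432
Total Cost = FC + VC*Q = 75 + 20*12 = $315
Profit = TR - TC = 432 - 315 = $117

$117


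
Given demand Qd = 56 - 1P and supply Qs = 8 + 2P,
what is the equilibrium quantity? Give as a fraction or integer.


First find equilibrium price:
56 - 1P = 8 + 2P
P* = 48/3 = 16
Then substitute into demand:
Q* = 56 - 1 * 16 = 40

40


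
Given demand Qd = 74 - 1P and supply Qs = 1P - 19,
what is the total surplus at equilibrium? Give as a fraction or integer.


Find equilibrium: 74 - 1P = 1P - 19
74 + 19 = 2P
P* = 93/2 = 93/2
Q* = 1*93/2 - 19 = 55/2
Inverse demand: P = 74 - Q/1, so P_max = 74
Inverse supply: P = 19 + Q/1, so P_min = 19
CS = (1/2) * 55/2 * (74 - 93/2) = 3025/8
PS = (1/2) * 55/2 * (93/2 - 19) = 3025/8
TS = CS + PS = 3025/8 + 3025/8 = 3025/4

3025/4


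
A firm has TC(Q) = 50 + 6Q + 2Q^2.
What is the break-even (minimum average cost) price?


AC(Q) = 50/Q + 6 + 2Q
To minimize: dAC/dQ = -50/Q^2 + 2 = 0
Q^2 = 50/2 = 25
Q* = 5
Min AC = 50/5 + 6 + 2*5
Min AC = 10 + 6 + 10 = 26

26


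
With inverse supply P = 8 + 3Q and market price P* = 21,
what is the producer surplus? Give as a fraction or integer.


Minimum supply price (at Q=0): P_min = 8
Quantity supplied at P* = 21:
Q* = (21 - 8)/3 = 13/3
PS = (1/2) * Q* * (P* - P_min)
PS = (1/2) * 13/3 * (21 - 8)
PS = (1/2) * 13/3 * 13 = 169/6

169/6


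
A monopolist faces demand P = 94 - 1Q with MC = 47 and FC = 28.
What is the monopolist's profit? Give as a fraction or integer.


MR = MC: 94 - 2Q = 47
Q* = 47/2
P* = 94 - 1*47/2 = 141/2
Profit = (P* - MC)*Q* - FC
= (141/2 - 47)*47/2 - 28
= 47/2*47/2 - 28
= 2209/4 - 28 = 2097/4

2097/4


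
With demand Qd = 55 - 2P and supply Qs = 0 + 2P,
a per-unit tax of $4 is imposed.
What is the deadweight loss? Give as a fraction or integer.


Pre-tax equilibrium quantity: Q* = 55/2
Post-tax equilibrium quantity: Q_tax = 47/2
Reduction in quantity: Q* - Q_tax = 4
DWL = (1/2) * tax * (Q* - Q_tax)
DWL = (1/2) * 4 * 4 = 8

8


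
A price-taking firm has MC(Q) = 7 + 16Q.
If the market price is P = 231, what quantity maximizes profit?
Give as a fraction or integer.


In perfect competition, profit is maximized where P = MC.
231 = 7 + 16Q
224 = 16Q
Q* = 224/16 = 14

14


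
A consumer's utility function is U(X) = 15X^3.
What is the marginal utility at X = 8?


MU = dU/dX = 15*3*X^(3-1)
MU = 45*X^2
At X = 8:
MU = 45 * 8^2
MU = 45 * 64 = 2880

2880


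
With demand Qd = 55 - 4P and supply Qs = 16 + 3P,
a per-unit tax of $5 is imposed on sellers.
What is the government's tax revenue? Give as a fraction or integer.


With tax on sellers, new supply: Qs' = 16 + 3(P - 5)
= 1 + 3P
New equilibrium quantity:
Q_new = 169/7
Tax revenue = tax * Q_new = 5 * 169/7 = 845/7

845/7


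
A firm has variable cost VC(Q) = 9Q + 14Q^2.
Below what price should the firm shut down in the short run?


AVC(Q) = VC(Q)/Q = 9 + 14Q
AVC is increasing in Q, so minimum AVC is at Q -> 0+.
Min AVC = 9
The firm should shut down if P < 9.

9


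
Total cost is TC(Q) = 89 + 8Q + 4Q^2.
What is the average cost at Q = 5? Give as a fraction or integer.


TC(5) = 89 + 8*5 + 4*5^2
TC(5) = 89 + 40 + 100 = 229
AC = TC/Q = 229/5 = 229/5

229/5


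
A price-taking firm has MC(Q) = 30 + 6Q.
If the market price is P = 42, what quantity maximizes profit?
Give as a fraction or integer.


In perfect competition, profit is maximized where P = MC.
42 = 30 + 6Q
12 = 6Q
Q* = 12/6 = 2

2


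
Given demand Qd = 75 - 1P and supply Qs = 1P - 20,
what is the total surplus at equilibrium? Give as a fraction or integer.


Find equilibrium: 75 - 1P = 1P - 20
75 + 20 = 2P
P* = 95/2 = 95/2
Q* = 1*95/2 - 20 = 55/2
Inverse demand: P = 75 - Q/1, so P_max = 75
Inverse supply: P = 20 + Q/1, so P_min = 20
CS = (1/2) * 55/2 * (75 - 95/2) = 3025/8
PS = (1/2) * 55/2 * (95/2 - 20) = 3025/8
TS = CS + PS = 3025/8 + 3025/8 = 3025/4

3025/4


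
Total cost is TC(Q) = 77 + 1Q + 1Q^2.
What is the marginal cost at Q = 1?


MC = dTC/dQ = 1 + 2*1*Q
At Q = 1:
MC = 1 + 2*1
MC = 1 + 2 = 3

3


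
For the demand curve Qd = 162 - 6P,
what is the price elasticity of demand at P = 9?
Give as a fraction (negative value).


dQ/dP = -6
At P = 9: Q = 162 - 6*9 = 108
E = (dQ/dP)(P/Q) = (-6)(9/108) = -1/2

-1/2


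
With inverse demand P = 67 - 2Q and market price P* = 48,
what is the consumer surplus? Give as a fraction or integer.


Maximum willingness to pay (at Q=0): P_max = 67
Quantity demanded at P* = 48:
Q* = (67 - 48)/2 = 19/2
CS = (1/2) * Q* * (P_max - P*)
CS = (1/2) * 19/2 * (67 - 48)
CS = (1/2) * 19/2 * 19 = 361/4

361/4


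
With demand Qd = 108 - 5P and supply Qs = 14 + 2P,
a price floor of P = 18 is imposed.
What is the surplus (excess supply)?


At P = 18:
Qd = 108 - 5*18 = 18
Qs = 14 + 2*18 = 50
Surplus = Qs - Qd = 50 - 18 = 32

32


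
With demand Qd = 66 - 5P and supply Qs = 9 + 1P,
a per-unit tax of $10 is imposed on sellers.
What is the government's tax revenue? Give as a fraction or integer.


With tax on sellers, new supply: Qs' = 9 + 1(P - 10)
= 1P - 1
New equilibrium quantity:
Q_new = 61/6
Tax revenue = tax * Q_new = 10 * 61/6 = 305/3

305/3


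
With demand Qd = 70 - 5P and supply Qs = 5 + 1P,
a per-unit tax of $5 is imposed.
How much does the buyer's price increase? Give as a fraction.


With a per-unit tax, the buyer's price increase depends on relative slopes.
Supply slope: d = 1, Demand slope: b = 5
Buyer's price increase = d * tax / (b + d)
= 1 * 5 / (5 + 1)
= 5 / 6 = 5/6

5/6


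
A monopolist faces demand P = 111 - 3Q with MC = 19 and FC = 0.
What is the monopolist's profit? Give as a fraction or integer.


MR = MC: 111 - 6Q = 19
Q* = 46/3
P* = 111 - 3*46/3 = 65
Profit = (P* - MC)*Q* - FC
= (65 - 19)*46/3 - 0
= 46*46/3 - 0
= 2116/3 - 0 = 2116/3

2116/3


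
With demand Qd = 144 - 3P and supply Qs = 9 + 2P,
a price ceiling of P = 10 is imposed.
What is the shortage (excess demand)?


At P = 10:
Qd = 144 - 3*10 = 114
Qs = 9 + 2*10 = 29
Shortage = Qd - Qs = 114 - 29 = 85

85


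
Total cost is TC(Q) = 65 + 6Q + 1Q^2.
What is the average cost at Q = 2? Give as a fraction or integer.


TC(2) = 65 + 6*2 + 1*2^2
TC(2) = 65 + 12 + 4 = 81
AC = TC/Q = 81/2 = 81/2

81/2


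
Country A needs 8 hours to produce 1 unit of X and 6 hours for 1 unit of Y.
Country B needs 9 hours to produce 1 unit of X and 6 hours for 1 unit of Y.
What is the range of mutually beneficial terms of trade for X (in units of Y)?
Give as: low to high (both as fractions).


Opportunity cost of X for Country A = hours_X / hours_Y = 8/6 = 4/3 units of Y
Opportunity cost of X for Country B = hours_X / hours_Y = 9/6 = 3/2 units of Y
Terms of trade must be between the two opportunity costs.
Range: 4/3 to 3/2

4/3 to 3/2


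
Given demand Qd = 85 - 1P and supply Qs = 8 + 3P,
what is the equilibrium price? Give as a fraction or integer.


At equilibrium, Qd = Qs.
85 - 1P = 8 + 3P
85 - 8 = 1P + 3P
77 = 4P
P* = 77/4 = 77/4

77/4


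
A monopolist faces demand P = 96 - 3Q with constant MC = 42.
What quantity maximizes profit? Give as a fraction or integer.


TR = P*Q = (96 - 3Q)Q = 96Q - 3Q^2
MR = dTR/dQ = 96 - 6Q
Set MR = MC:
96 - 6Q = 42
54 = 6Q
Q* = 54/6 = 9

9


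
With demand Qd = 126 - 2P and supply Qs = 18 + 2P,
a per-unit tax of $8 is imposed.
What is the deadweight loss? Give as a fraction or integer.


Pre-tax equilibrium quantity: Q* = 72
Post-tax equilibrium quantity: Q_tax = 64
Reduction in quantity: Q* - Q_tax = 8
DWL = (1/2) * tax * (Q* - Q_tax)
DWL = (1/2) * 8 * 8 = 32

32


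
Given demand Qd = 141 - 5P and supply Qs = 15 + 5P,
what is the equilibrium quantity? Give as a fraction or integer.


First find equilibrium price:
141 - 5P = 15 + 5P
P* = 126/10 = 63/5
Then substitute into demand:
Q* = 141 - 5 * 63/5 = 78

78


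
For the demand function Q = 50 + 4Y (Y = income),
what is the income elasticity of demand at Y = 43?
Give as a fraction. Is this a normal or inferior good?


dQ/dY = 4
At Y = 43: Q = 50 + 4*43 = 222
Ey = (dQ/dY)(Y/Q) = 4 * 43 / 222 = 86/111
Since Ey > 0, this is a normal good.

86/111 (normal good)


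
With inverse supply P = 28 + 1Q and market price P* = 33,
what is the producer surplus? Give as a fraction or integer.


Minimum supply price (at Q=0): P_min = 28
Quantity supplied at P* = 33:
Q* = (33 - 28)/1 = 5
PS = (1/2) * Q* * (P* - P_min)
PS = (1/2) * 5 * (33 - 28)
PS = (1/2) * 5 * 5 = 25/2

25/2


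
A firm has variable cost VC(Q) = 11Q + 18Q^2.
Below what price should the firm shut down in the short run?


AVC(Q) = VC(Q)/Q = 11 + 18Q
AVC is increasing in Q, so minimum AVC is at Q -> 0+.
Min AVC = 11
The firm should shut down if P < 11.

11


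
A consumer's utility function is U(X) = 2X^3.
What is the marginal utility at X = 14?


MU = dU/dX = 2*3*X^(3-1)
MU = 6*X^2
At X = 14:
MU = 6 * 14^2
MU = 6 * 196 = 1176

1176


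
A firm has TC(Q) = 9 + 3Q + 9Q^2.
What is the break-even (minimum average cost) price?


AC(Q) = 9/Q + 3 + 9Q
To minimize: dAC/dQ = -9/Q^2 + 9 = 0
Q^2 = 9/9 = 1
Q* = 1
Min AC = 9/1 + 3 + 9*1
Min AC = 9 + 3 + 9 = 21

21


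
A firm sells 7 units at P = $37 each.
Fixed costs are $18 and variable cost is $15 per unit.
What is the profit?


Total Revenue = P * Q = 37 * 7 = $259
Total Cost = FC + VC*Q = 18 + 15*7 = $123
Profit = TR - TC = 259 - 123 = $136

$136


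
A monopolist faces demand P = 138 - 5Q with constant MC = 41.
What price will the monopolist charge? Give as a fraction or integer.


MR = 138 - 10Q
Set MR = MC: 138 - 10Q = 41
Q* = 97/10
Substitute into demand:
P* = 138 - 5*97/10 = 179/2

179/2


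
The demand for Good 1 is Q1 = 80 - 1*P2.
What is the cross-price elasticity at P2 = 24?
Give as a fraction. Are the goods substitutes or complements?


dQ1/dP2 = -1
At P2 = 24: Q1 = 80 - 1*24 = 56
Exy = (dQ1/dP2)(P2/Q1) = -1 * 24 / 56 = -3/7
Since Exy < 0, the goods are complements.

-3/7 (complements)


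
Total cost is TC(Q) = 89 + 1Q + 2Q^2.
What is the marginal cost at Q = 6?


MC = dTC/dQ = 1 + 2*2*Q
At Q = 6:
MC = 1 + 4*6
MC = 1 + 24 = 25

25


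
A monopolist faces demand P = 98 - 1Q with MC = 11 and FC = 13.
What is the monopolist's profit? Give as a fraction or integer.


MR = MC: 98 - 2Q = 11
Q* = 87/2
P* = 98 - 1*87/2 = 109/2
Profit = (P* - MC)*Q* - FC
= (109/2 - 11)*87/2 - 13
= 87/2*87/2 - 13
= 7569/4 - 13 = 7517/4

7517/4


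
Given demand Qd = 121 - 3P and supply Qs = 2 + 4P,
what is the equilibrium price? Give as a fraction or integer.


At equilibrium, Qd = Qs.
121 - 3P = 2 + 4P
121 - 2 = 3P + 4P
119 = 7P
P* = 119/7 = 17

17


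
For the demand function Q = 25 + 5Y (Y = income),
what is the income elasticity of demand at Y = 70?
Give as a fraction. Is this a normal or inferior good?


dQ/dY = 5
At Y = 70: Q = 25 + 5*70 = 375
Ey = (dQ/dY)(Y/Q) = 5 * 70 / 375 = 14/15
Since Ey > 0, this is a normal good.

14/15 (normal good)


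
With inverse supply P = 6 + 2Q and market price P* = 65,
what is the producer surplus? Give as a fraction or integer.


Minimum supply price (at Q=0): P_min = 6
Quantity supplied at P* = 65:
Q* = (65 - 6)/2 = 59/2
PS = (1/2) * Q* * (P* - P_min)
PS = (1/2) * 59/2 * (65 - 6)
PS = (1/2) * 59/2 * 59 = 3481/4

3481/4


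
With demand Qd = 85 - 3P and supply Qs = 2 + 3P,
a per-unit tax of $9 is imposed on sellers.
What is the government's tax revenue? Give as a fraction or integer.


With tax on sellers, new supply: Qs' = 2 + 3(P - 9)
= 3P - 25
New equilibrium quantity:
Q_new = 30
Tax revenue = tax * Q_new = 9 * 30 = 270

270


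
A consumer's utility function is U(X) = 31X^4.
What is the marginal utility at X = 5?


MU = dU/dX = 31*4*X^(4-1)
MU = 124*X^3
At X = 5:
MU = 124 * 5^3
MU = 124 * 125 = 15500

15500


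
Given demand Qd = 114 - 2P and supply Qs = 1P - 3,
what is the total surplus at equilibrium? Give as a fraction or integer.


Find equilibrium: 114 - 2P = 1P - 3
114 + 3 = 3P
P* = 117/3 = 39
Q* = 1*39 - 3 = 36
Inverse demand: P = 57 - Q/2, so P_max = 57
Inverse supply: P = 3 + Q/1, so P_min = 3
CS = (1/2) * 36 * (57 - 39) = 324
PS = (1/2) * 36 * (39 - 3) = 648
TS = CS + PS = 324 + 648 = 972

972


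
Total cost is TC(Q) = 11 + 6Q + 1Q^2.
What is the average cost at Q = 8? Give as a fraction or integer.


TC(8) = 11 + 6*8 + 1*8^2
TC(8) = 11 + 48 + 64 = 123
AC = TC/Q = 123/8 = 123/8

123/8


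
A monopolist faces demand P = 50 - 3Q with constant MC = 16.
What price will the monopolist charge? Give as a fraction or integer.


MR = 50 - 6Q
Set MR = MC: 50 - 6Q = 16
Q* = 17/3
Substitute into demand:
P* = 50 - 3*17/3 = 33

33


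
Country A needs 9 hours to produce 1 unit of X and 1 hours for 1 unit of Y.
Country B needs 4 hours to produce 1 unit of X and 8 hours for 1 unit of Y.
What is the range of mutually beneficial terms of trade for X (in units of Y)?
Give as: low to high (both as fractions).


Opportunity cost of X for Country A = hours_X / hours_Y = 9/1 = 9 units of Y
Opportunity cost of X for Country B = hours_X / hours_Y = 4/8 = 1/2 units of Y
Terms of trade must be between the two opportunity costs.
Range: 1/2 to 9

1/2 to 9


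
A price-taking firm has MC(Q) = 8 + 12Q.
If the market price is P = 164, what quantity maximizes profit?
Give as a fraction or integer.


In perfect competition, profit is maximized where P = MC.
164 = 8 + 12Q
156 = 12Q
Q* = 156/12 = 13

13


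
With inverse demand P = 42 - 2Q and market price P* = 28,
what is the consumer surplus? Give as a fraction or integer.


Maximum willingness to pay (at Q=0): P_max = 42
Quantity demanded at P* = 28:
Q* = (42 - 28)/2 = 7
CS = (1/2) * Q* * (P_max - P*)
CS = (1/2) * 7 * (42 - 28)
CS = (1/2) * 7 * 14 = 49

49


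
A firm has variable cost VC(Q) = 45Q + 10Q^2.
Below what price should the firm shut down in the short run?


AVC(Q) = VC(Q)/Q = 45 + 10Q
AVC is increasing in Q, so minimum AVC is at Q -> 0+.
Min AVC = 45
The firm should shut down if P < 45.

45


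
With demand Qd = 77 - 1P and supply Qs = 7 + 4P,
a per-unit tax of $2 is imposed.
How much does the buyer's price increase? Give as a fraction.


With a per-unit tax, the buyer's price increase depends on relative slopes.
Supply slope: d = 4, Demand slope: b = 1
Buyer's price increase = d * tax / (b + d)
= 4 * 2 / (1 + 4)
= 8 / 5 = 8/5

8/5


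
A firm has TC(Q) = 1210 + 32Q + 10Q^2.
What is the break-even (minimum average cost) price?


AC(Q) = 1210/Q + 32 + 10Q
To minimize: dAC/dQ = -1210/Q^2 + 10 = 0
Q^2 = 1210/10 = 121
Q* = 11
Min AC = 1210/11 + 32 + 10*11
Min AC = 110 + 32 + 110 = 252

252


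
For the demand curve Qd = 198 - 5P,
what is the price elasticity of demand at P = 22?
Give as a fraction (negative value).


dQ/dP = -5
At P = 22: Q = 198 - 5*22 = 88
E = (dQ/dP)(P/Q) = (-5)(22/88) = -5/4

-5/4


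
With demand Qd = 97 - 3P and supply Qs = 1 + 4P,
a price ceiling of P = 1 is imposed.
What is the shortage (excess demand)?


At P = 1:
Qd = 97 - 3*1 = 94
Qs = 1 + 4*1 = 5
Shortage = Qd - Qs = 94 - 5 = 89

89


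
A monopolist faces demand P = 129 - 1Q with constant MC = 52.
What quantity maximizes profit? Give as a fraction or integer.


TR = P*Q = (129 - 1Q)Q = 129Q - 1Q^2
MR = dTR/dQ = 129 - 2Q
Set MR = MC:
129 - 2Q = 52
77 = 2Q
Q* = 77/2 = 77/2

77/2


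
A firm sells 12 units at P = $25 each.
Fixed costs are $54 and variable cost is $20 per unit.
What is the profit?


Total Revenue = P * Q = 25 * 12 = $300
Total Cost = FC + VC*Q = 54 + 20*12 = $294
Profit = TR - TC = 300 - 294 = $6

$6


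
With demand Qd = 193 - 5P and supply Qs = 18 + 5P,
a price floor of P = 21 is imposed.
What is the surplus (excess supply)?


At P = 21:
Qd = 193 - 5*21 = 88
Qs = 18 + 5*21 = 123
Surplus = Qs - Qd = 123 - 88 = 35

35


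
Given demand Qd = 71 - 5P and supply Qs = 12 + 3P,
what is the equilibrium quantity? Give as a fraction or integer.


First find equilibrium price:
71 - 5P = 12 + 3P
P* = 59/8 = 59/8
Then substitute into demand:
Q* = 71 - 5 * 59/8 = 273/8

273/8


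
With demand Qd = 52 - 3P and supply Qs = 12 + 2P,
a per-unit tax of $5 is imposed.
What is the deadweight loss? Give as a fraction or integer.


Pre-tax equilibrium quantity: Q* = 28
Post-tax equilibrium quantity: Q_tax = 22
Reduction in quantity: Q* - Q_tax = 6
DWL = (1/2) * tax * (Q* - Q_tax)
DWL = (1/2) * 5 * 6 = 15

15


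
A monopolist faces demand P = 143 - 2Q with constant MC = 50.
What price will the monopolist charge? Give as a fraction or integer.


MR = 143 - 4Q
Set MR = MC: 143 - 4Q = 50
Q* = 93/4
Substitute into demand:
P* = 143 - 2*93/4 = 193/2

193/2


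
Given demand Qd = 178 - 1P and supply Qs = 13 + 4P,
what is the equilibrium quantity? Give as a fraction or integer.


First find equilibrium price:
178 - 1P = 13 + 4P
P* = 165/5 = 33
Then substitute into demand:
Q* = 178 - 1 * 33 = 145

145


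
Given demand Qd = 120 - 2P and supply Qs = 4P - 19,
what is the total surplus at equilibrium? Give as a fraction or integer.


Find equilibrium: 120 - 2P = 4P - 19
120 + 19 = 6P
P* = 139/6 = 139/6
Q* = 4*139/6 - 19 = 221/3
Inverse demand: P = 60 - Q/2, so P_max = 60
Inverse supply: P = 19/4 + Q/4, so P_min = 19/4
CS = (1/2) * 221/3 * (60 - 139/6) = 48841/36
PS = (1/2) * 221/3 * (139/6 - 19/4) = 48841/72
TS = CS + PS = 48841/36 + 48841/72 = 48841/24

48841/24


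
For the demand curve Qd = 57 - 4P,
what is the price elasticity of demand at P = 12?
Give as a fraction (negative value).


dQ/dP = -4
At P = 12: Q = 57 - 4*12 = 9
E = (dQ/dP)(P/Q) = (-4)(12/9) = -16/3

-16/3


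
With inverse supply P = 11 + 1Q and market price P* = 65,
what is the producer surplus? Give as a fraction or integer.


Minimum supply price (at Q=0): P_min = 11
Quantity supplied at P* = 65:
Q* = (65 - 11)/1 = 54
PS = (1/2) * Q* * (P* - P_min)
PS = (1/2) * 54 * (65 - 11)
PS = (1/2) * 54 * 54 = 1458

1458


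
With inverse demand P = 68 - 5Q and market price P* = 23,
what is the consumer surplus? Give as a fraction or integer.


Maximum willingness to pay (at Q=0): P_max = 68
Quantity demanded at P* = 23:
Q* = (68 - 23)/5 = 9
CS = (1/2) * Q* * (P_max - P*)
CS = (1/2) * 9 * (68 - 23)
CS = (1/2) * 9 * 45 = 405/2

405/2


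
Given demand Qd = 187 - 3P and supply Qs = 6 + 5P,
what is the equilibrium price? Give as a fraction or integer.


At equilibrium, Qd = Qs.
187 - 3P = 6 + 5P
187 - 6 = 3P + 5P
181 = 8P
P* = 181/8 = 181/8

181/8


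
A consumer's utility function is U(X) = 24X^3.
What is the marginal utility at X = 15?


MU = dU/dX = 24*3*X^(3-1)
MU = 72*X^2
At X = 15:
MU = 72 * 15^2
MU = 72 * 225 = 16200

16200


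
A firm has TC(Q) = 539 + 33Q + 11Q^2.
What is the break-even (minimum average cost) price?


AC(Q) = 539/Q + 33 + 11Q
To minimize: dAC/dQ = -539/Q^2 + 11 = 0
Q^2 = 539/11 = 49
Q* = 7
Min AC = 539/7 + 33 + 11*7
Min AC = 77 + 33 + 77 = 187

187


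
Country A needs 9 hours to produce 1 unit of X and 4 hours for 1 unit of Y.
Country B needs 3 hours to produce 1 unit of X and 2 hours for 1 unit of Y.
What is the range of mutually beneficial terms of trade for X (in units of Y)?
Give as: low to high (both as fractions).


Opportunity cost of X for Country A = hours_X / hours_Y = 9/4 = 9/4 units of Y
Opportunity cost of X for Country B = hours_X / hours_Y = 3/2 = 3/2 units of Y
Terms of trade must be between the two opportunity costs.
Range: 3/2 to 9/4

3/2 to 9/4


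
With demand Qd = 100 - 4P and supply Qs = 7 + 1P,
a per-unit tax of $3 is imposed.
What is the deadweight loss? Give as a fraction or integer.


Pre-tax equilibrium quantity: Q* = 128/5
Post-tax equilibrium quantity: Q_tax = 116/5
Reduction in quantity: Q* - Q_tax = 12/5
DWL = (1/2) * tax * (Q* - Q_tax)
DWL = (1/2) * 3 * 12/5 = 18/5

18/5


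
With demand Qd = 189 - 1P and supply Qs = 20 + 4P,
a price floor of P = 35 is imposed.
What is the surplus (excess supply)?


At P = 35:
Qd = 189 - 1*35 = 154
Qs = 20 + 4*35 = 160
Surplus = Qs - Qd = 160 - 154 = 6

6


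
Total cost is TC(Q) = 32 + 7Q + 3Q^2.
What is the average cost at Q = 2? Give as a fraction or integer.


TC(2) = 32 + 7*2 + 3*2^2
TC(2) = 32 + 14 + 12 = 58
AC = TC/Q = 58/2 = 29

29


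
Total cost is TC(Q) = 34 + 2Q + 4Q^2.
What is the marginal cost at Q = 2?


MC = dTC/dQ = 2 + 2*4*Q
At Q = 2:
MC = 2 + 8*2
MC = 2 + 16 = 18

18


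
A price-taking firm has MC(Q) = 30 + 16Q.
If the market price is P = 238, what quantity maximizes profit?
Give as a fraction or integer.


In perfect competition, profit is maximized where P = MC.
238 = 30 + 16Q
208 = 16Q
Q* = 208/16 = 13

13


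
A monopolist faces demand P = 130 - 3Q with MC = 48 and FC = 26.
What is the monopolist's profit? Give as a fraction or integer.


MR = MC: 130 - 6Q = 48
Q* = 41/3
P* = 130 - 3*41/3 = 89
Profit = (P* - MC)*Q* - FC
= (89 - 48)*41/3 - 26
= 41*41/3 - 26
= 1681/3 - 26 = 1603/3

1603/3


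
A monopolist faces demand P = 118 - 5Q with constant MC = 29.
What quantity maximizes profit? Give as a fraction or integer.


TR = P*Q = (118 - 5Q)Q = 118Q - 5Q^2
MR = dTR/dQ = 118 - 10Q
Set MR = MC:
118 - 10Q = 29
89 = 10Q
Q* = 89/10 = 89/10

89/10


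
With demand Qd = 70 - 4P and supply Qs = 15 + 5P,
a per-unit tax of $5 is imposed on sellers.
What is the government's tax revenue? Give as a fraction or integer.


With tax on sellers, new supply: Qs' = 15 + 5(P - 5)
= 5P - 10
New equilibrium quantity:
Q_new = 310/9
Tax revenue = tax * Q_new = 5 * 310/9 = 1550/9

1550/9


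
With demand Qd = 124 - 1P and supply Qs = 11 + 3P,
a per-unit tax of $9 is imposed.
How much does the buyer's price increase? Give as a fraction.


With a per-unit tax, the buyer's price increase depends on relative slopes.
Supply slope: d = 3, Demand slope: b = 1
Buyer's price increase = d * tax / (b + d)
= 3 * 9 / (1 + 3)
= 27 / 4 = 27/4

27/4


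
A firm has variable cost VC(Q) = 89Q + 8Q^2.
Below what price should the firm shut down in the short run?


AVC(Q) = VC(Q)/Q = 89 + 8Q
AVC is increasing in Q, so minimum AVC is at Q -> 0+.
Min AVC = 89
The firm should shut down if P < 89.

89


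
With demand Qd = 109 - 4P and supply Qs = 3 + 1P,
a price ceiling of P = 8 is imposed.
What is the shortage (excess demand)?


At P = 8:
Qd = 109 - 4*8 = 77
Qs = 3 + 1*8 = 11
Shortage = Qd - Qs = 77 - 11 = 66

66


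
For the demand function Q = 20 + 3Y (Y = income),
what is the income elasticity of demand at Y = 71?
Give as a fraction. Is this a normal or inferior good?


dQ/dY = 3
At Y = 71: Q = 20 + 3*71 = 233
Ey = (dQ/dY)(Y/Q) = 3 * 71 / 233 = 213/233
Since Ey > 0, this is a normal good.

213/233 (normal good)


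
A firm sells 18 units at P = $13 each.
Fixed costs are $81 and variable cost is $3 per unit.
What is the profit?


Total Revenue = P * Q = 13 * 18 = $234
Total Cost = FC + VC*Q = 81 + 3*18 = $135
Profit = TR - TC = 234 - 135 = $99

$99


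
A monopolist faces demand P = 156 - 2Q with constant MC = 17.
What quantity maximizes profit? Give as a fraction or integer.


TR = P*Q = (156 - 2Q)Q = 156Q - 2Q^2
MR = dTR/dQ = 156 - 4Q
Set MR = MC:
156 - 4Q = 17
139 = 4Q
Q* = 139/4 = 139/4

139/4


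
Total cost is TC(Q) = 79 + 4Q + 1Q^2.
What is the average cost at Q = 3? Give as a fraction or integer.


TC(3) = 79 + 4*3 + 1*3^2
TC(3) = 79 + 12 + 9 = 100
AC = TC/Q = 100/3 = 100/3

100/3


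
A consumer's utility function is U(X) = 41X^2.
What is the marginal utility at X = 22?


MU = dU/dX = 41*2*X^(2-1)
MU = 82*X^1
At X = 22:
MU = 82 * 22^1
MU = 82 * 22 = 1804

1804


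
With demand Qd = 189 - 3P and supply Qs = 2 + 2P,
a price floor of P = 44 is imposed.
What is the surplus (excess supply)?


At P = 44:
Qd = 189 - 3*44 = 57
Qs = 2 + 2*44 = 90
Surplus = Qs - Qd = 90 - 57 = 33

33


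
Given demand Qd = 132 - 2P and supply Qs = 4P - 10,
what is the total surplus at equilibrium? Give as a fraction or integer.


Find equilibrium: 132 - 2P = 4P - 10
132 + 10 = 6P
P* = 142/6 = 71/3
Q* = 4*71/3 - 10 = 254/3
Inverse demand: P = 66 - Q/2, so P_max = 66
Inverse supply: P = 5/2 + Q/4, so P_min = 5/2
CS = (1/2) * 254/3 * (66 - 71/3) = 16129/9
PS = (1/2) * 254/3 * (71/3 - 5/2) = 16129/18
TS = CS + PS = 16129/9 + 16129/18 = 16129/6

16129/6


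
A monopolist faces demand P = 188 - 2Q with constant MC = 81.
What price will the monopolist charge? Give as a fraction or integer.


MR = 188 - 4Q
Set MR = MC: 188 - 4Q = 81
Q* = 107/4
Substitute into demand:
P* = 188 - 2*107/4 = 269/2

269/2


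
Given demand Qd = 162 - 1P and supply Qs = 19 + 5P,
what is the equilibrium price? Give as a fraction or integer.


At equilibrium, Qd = Qs.
162 - 1P = 19 + 5P
162 - 19 = 1P + 5P
143 = 6P
P* = 143/6 = 143/6

143/6


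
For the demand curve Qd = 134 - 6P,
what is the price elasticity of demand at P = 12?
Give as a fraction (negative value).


dQ/dP = -6
At P = 12: Q = 134 - 6*12 = 62
E = (dQ/dP)(P/Q) = (-6)(12/62) = -36/31

-36/31


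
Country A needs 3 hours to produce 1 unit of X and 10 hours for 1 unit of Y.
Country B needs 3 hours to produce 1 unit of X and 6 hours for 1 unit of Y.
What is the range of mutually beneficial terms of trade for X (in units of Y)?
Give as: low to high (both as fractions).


Opportunity cost of X for Country A = hours_X / hours_Y = 3/10 = 3/10 units of Y
Opportunity cost of X for Country B = hours_X / hours_Y = 3/6 = 1/2 units of Y
Terms of trade must be between the two opportunity costs.
Range: 3/10 to 1/2

3/10 to 1/2


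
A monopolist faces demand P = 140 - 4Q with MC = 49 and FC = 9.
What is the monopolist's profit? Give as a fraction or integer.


MR = MC: 140 - 8Q = 49
Q* = 91/8
P* = 140 - 4*91/8 = 189/2
Profit = (P* - MC)*Q* - FC
= (189/2 - 49)*91/8 - 9
= 91/2*91/8 - 9
= 8281/16 - 9 = 8137/16

8137/16


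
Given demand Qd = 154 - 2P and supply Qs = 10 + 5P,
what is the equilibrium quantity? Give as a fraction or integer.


First find equilibrium price:
154 - 2P = 10 + 5P
P* = 144/7 = 144/7
Then substitute into demand:
Q* = 154 - 2 * 144/7 = 790/7

790/7
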